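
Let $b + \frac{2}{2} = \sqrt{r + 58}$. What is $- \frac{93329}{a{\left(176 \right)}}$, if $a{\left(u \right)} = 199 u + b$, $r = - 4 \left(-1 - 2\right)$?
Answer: $- \frac{3268661567}{1226610459} + \frac{93329 \sqrt{70}}{1226610459} \approx -2.6642$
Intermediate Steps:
$r = 12$ ($r = \left(-4\right) \left(-3\right) = 12$)
$b = -1 + \sqrt{70}$ ($b = -1 + \sqrt{12 + 58} = -1 + \sqrt{70} \approx 7.3666$)
$a{\left(u \right)} = -1 + \sqrt{70} + 199 u$ ($a{\left(u \right)} = 199 u - \left(1 - \sqrt{70}\right) = -1 + \sqrt{70} + 199 u$)
$- \frac{93329}{a{\left(176 \right)}} = - \frac{93329}{-1 + \sqrt{70} + 199 \cdot 176} = - \frac{93329}{-1 + \sqrt{70} + 35024} = - \frac{93329}{35023 + \sqrt{70}}$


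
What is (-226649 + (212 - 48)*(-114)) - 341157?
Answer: -586502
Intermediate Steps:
(-226649 + (212 - 48)*(-114)) - 341157 = (-226649 + 164*(-114)) - 341157 = (-226649 - 18696) - 341157 = -245345 - 341157 = -586502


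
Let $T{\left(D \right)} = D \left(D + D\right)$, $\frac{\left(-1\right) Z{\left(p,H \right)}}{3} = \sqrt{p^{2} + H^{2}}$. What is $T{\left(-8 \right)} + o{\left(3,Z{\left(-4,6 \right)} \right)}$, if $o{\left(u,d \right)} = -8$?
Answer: $120$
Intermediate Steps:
$Z{\left(p,H \right)} = - 3 \sqrt{H^{2} + p^{2}}$ ($Z{\left(p,H \right)} = - 3 \sqrt{p^{2} + H^{2}} = - 3 \sqrt{H^{2} + p^{2}}$)
$T{\left(D \right)} = 2 D^{2}$ ($T{\left(D \right)} = D 2 D = 2 D^{2}$)
$T{\left(-8 \right)} + o{\left(3,Z{\left(-4,6 \right)} \right)} = 2 \left(-8\right)^{2} - 8 = 2 \cdot 64 - 8 = 128 - 8 = 120$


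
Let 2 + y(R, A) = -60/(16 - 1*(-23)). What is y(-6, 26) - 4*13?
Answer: -722/13 ≈ -55.538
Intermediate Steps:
y(R, A) = -46/13 (y(R, A) = -2 - 60/(16 - 1*(-23)) = -2 - 60/(16 + 23) = -2 - 60/39 = -2 - 60*1/39 = -2 - 20/13 = -46/13)
y(-6, 26) - 4*13 = -46/13 - 4*13 = -46/13 - 52 = -722/13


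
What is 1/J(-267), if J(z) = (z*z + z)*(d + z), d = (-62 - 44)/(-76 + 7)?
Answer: -23/433636658 ≈ -5.3040e-8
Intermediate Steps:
d = 106/69 (d = -106/(-69) = -106*(-1/69) = 106/69 ≈ 1.5362)
J(z) = (106/69 + z)*(z + z**2) (J(z) = (z*z + z)*(106/69 + z) = (z**2 + z)*(106/69 + z) = (z + z**2)*(106/69 + z) = (106/69 + z)*(z + z**2))
1/J(-267) = 1/((1/69)*(-267)*(106 + 69*(-267)**2 + 175*(-267))) = 1/((1/69)*(-267)*(106 + 69*71289 - 46725)) = 1/((1/69)*(-267)*(106 + 4918941 - 46725)) = 1/((1/69)*(-267)*4872322) = 1/(-433636658/23) = -23/433636658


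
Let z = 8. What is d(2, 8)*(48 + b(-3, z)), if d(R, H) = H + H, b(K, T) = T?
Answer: 896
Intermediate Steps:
d(R, H) = 2*H
d(2, 8)*(48 + b(-3, z)) = (2*8)*(48 + 8) = 16*56 = 896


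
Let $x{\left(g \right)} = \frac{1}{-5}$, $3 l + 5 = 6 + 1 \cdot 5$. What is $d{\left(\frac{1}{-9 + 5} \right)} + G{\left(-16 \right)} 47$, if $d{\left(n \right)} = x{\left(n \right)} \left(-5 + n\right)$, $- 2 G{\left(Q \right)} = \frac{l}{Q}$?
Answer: $\frac{319}{80} \approx 3.9875$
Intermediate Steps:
$l = 2$ ($l = - \frac{5}{3} + \frac{6 + 1 \cdot 5}{3} = - \frac{5}{3} + \frac{6 + 5}{3} = - \frac{5}{3} + \frac{1}{3} \cdot 11 = - \frac{5}{3} + \frac{11}{3} = 2$)
$x{\left(g \right)} = - \frac{1}{5}$
$G{\left(Q \right)} = - \frac{1}{Q}$ ($G{\left(Q \right)} = - \frac{2 \frac{1}{Q}}{2} = - \frac{1}{Q}$)
$d{\left(n \right)} = 1 - \frac{n}{5}$ ($d{\left(n \right)} = - \frac{-5 + n}{5} = 1 - \frac{n}{5}$)
$d{\left(\frac{1}{-9 + 5} \right)} + G{\left(-16 \right)} 47 = \left(1 - \frac{1}{5 \left(-9 + 5\right)}\right) + - \frac{1}{-16} \cdot 47 = \left(1 - \frac{1}{5 \left(-4\right)}\right) + \left(-1\right) \left(- \frac{1}{16}\right) 47 = \left(1 - - \frac{1}{20}\right) + \frac{1}{16} \cdot 47 = \left(1 + \frac{1}{20}\right) + \frac{47}{16} = \frac{21}{20} + \frac{47}{16} = \frac{319}{80}$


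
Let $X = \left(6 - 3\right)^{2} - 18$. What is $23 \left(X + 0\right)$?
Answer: $-207$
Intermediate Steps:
$X = -9$ ($X = 3^{2} - 18 = 9 - 18 = -9$)
$23 \left(X + 0\right) = 23 \left(-9 + 0\right) = 23 \left(-9\right) = -207$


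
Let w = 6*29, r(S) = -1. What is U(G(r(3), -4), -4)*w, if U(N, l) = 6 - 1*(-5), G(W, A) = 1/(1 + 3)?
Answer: 1914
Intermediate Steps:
G(W, A) = 1/4
U(N, l) = 11 (U(N, l) = 6 + 5 = 11)
w = 174
U(G(r(3), -4), -4)*w = 11*174 = 1914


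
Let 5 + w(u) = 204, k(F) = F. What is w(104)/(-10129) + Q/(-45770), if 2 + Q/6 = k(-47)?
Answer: -3065152/231802165 ≈ -0.013223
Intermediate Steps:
w(u) = 199 (w(u) = -5 + 204 = 199)
Q = -294 (Q = -12 + 6*(-47) = -12 - 282 = -294)
w(104)/(-10129) + Q/(-45770) = 199/(-10129) - 294/(-45770) = 199*(-1/10129) - 294*(-1/45770) = -199/10129 + 147/22885 = -3065152/231802165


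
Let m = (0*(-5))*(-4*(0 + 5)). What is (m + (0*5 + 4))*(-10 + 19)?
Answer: 36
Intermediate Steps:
m = 0 (m = 0*(-4*5) = 0*(-20) = 0)
(m + (0*5 + 4))*(-10 + 19) = (0 + (0*5 + 4))*(-10 + 19) = (0 + (0 + 4))*9 = (0 + 4)*9 = 4*9 = 36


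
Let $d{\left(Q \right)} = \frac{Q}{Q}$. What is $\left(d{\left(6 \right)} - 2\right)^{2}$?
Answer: $1$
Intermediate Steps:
$d{\left(Q \right)} = 1$
$\left(d{\left(6 \right)} - 2\right)^{2} = \left(1 - 2\right)^{2} = \left(-1\right)^{2} = 1$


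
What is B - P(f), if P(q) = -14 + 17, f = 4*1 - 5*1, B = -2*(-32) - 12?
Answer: 49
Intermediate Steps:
B = 52 (B = 64 - 12 = 52)
f = -1 (f = 4 - 5 = -1)
P(q) = 3
B - P(f) = 52 - 1*3 = 52 - 3 = 49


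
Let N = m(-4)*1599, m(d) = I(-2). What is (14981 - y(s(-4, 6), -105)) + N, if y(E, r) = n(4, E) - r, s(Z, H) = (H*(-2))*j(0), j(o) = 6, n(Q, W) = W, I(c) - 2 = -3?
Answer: 13349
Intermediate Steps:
I(c) = -1 (I(c) = 2 - 3 = -1)
m(d) = -1
s(Z, H) = -12*H (s(Z, H) = (H*(-2))*6 = -2*H*6 = -12*H)
N = -1599 (N = -1*1599 = -1599)
y(E, r) = E - r
(14981 - y(s(-4, 6), -105)) + N = (14981 - (-12*6 - 1*(-105))) - 1599 = (14981 - (-72 + 105)) - 1599 = (14981 - 1*33) - 1599 = (14981 - 33) - 1599 = 14948 - 1599 = 13349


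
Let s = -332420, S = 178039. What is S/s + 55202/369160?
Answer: -10766961/27890038 ≈ -0.38605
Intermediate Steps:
S/s + 55202/369160 = 178039/(-332420) + 55202/369160 = 178039*(-1/332420) + 55202*(1/369160) = -178039/332420 + 27601/184580 = -10766961/27890038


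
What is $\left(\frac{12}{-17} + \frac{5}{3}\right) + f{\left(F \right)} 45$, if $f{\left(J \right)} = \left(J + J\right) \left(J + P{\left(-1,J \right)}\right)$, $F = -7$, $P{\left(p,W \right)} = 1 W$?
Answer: $\frac{449869}{51} \approx 8821.0$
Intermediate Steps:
$P{\left(p,W \right)} = W$
$f{\left(J \right)} = 4 J^{2}$ ($f{\left(J \right)} = \left(J + J\right) \left(J + J\right) = 2 J 2 J = 4 J^{2}$)
$\left(\frac{12}{-17} + \frac{5}{3}\right) + f{\left(F \right)} 45 = \left(\frac{12}{-17} + \frac{5}{3}\right) + 4 \left(-7\right)^{2} \cdot 45 = \left(12 \left(- \frac{1}{17}\right) + 5 \cdot \frac{1}{3}\right) + 4 \cdot 49 \cdot 45 = \left(- \frac{12}{17} + \frac{5}{3}\right) + 196 \cdot 45 = \frac{49}{51} + 8820 = \frac{449869}{51}$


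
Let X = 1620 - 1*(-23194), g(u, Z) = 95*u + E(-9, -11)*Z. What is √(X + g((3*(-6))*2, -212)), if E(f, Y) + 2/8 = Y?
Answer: √23779 ≈ 154.20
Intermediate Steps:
E(f, Y) = -¼ + Y
g(u, Z) = 95*u - 45*Z/4 (g(u, Z) = 95*u + (-¼ - 11)*Z = 95*u - 45*Z/4)
X = 24814 (X = 1620 + 23194 = 24814)
√(X + g((3*(-6))*2, -212)) = √(24814 + (95*((3*(-6))*2) - 45/4*(-212))) = √(24814 + (95*(-18*2) + 2385)) = √(24814 + (95*(-36) + 2385)) = √(24814 + (-3420 + 2385)) = √(24814 - 1035) = √23779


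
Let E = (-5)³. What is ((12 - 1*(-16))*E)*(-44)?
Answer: 154000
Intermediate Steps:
E = -125
((12 - 1*(-16))*E)*(-44) = ((12 - 1*(-16))*(-125))*(-44) = ((12 + 16)*(-125))*(-44) = (28*(-125))*(-44) = -3500*(-44) = 154000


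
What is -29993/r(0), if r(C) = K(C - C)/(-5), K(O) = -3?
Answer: -149965/3 ≈ -49988.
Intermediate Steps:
r(C) = ⅗ (r(C) = -3/(-5) = -3*(-⅕) = ⅗)
-29993/r(0) = -29993/⅗ = -29993*5/3 = -149965/3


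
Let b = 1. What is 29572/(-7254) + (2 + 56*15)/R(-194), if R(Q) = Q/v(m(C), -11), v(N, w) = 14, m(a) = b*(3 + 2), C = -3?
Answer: -22811780/351819 ≈ -64.839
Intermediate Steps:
m(a) = 5 (m(a) = 1*(3 + 2) = 1*5 = 5)
R(Q) = Q/14
29572/(-7254) + (2 + 56*15)/R(-194) = 29572/(-7254) + (2 + 56*15)/(((1/14)*(-194))) = 29572*(-1/7254) + (2 + 840)/(-97/7) = -14786/3627 + 842*(-7/97) = -14786/3627 - 5894/97 = -22811780/351819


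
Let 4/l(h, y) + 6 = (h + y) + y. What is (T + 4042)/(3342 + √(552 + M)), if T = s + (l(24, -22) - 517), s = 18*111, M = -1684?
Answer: 119972787/72605624 - 71797*I*√283/72605624 ≈ 1.6524 - 0.016635*I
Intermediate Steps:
l(h, y) = 4/(-6 + h + 2*y) (l(h, y) = 4/(-6 + ((h + y) + y)) = 4/(-6 + (h + 2*y)) = 4/(-6 + h + 2*y))
s = 1998
T = 19251/13 (T = 1998 + (4/(-6 + 24 + 2*(-22)) - 517) = 1998 + (4/(-6 + 24 - 44) - 517) = 1998 + (4/(-26) - 517) = 1998 + (4*(-1/26) - 517) = 1998 + (-2/13 - 517) = 1998 - 6723/13 = 19251/13 ≈ 1480.8)
(T + 4042)/(3342 + √(552 + M)) = (19251/13 + 4042)/(3342 + √(552 - 1684)) = 71797/(13*(3342 + √(-1132))) = 71797/(13*(3342 + 2*I*√283))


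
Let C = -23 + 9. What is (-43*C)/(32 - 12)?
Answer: 301/10 ≈ 30.100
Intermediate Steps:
C = -14
(-43*C)/(32 - 12) = (-43*(-14))/(32 - 12) = 602/20 = 602*(1/20) = 301/10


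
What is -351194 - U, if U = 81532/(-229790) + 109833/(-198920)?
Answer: -145936140512079/415543880 ≈ -3.5119e+5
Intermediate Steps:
U = -376880641/415543880 (U = 81532*(-1/229790) + 109833*(-1/198920) = -3706/10445 - 109833/198920 = -376880641/415543880 ≈ -0.90696)
-351194 - U = -351194 - 1*(-376880641/415543880) = -351194 + 376880641/415543880 = -145936140512079/415543880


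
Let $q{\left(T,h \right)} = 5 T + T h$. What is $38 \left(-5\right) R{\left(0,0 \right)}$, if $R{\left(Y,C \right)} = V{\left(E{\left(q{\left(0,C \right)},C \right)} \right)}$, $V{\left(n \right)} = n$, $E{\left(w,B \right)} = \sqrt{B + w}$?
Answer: $0$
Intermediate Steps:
$R{\left(Y,C \right)} = \sqrt{C}$ ($R{\left(Y,C \right)} = \sqrt{C + 0 \left(5 + C\right)} = \sqrt{C + 0} = \sqrt{C}$)
$38 \left(-5\right) R{\left(0,0 \right)} = 38 \left(-5\right) \sqrt{0} = \left(-190\right) 0 = 0$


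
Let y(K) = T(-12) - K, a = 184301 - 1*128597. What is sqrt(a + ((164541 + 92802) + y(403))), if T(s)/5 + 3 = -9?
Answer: 2*sqrt(78146) ≈ 559.09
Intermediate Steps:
T(s) = -60 (T(s) = -15 + 5*(-9) = -15 - 45 = -60)
a = 55704 (a = 184301 - 128597 = 55704)
y(K) = -60 - K
sqrt(a + ((164541 + 92802) + y(403))) = sqrt(55704 + ((164541 + 92802) + (-60 - 1*403))) = sqrt(55704 + (257343 + (-60 - 403))) = sqrt(55704 + (257343 - 463)) = sqrt(55704 + 256880) = sqrt(312584) = 2*sqrt(78146)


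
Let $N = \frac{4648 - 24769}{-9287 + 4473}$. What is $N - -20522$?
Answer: $\frac{98813029}{4814} \approx 20526.0$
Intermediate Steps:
$N = \frac{20121}{4814}$ ($N = - \frac{20121}{-4814} = \left(-20121\right) \left(- \frac{1}{4814}\right) = \frac{20121}{4814} \approx 4.1797$)
$N - -20522 = \frac{20121}{4814} - -20522 = \frac{20121}{4814} + 20522 = \frac{98813029}{4814}$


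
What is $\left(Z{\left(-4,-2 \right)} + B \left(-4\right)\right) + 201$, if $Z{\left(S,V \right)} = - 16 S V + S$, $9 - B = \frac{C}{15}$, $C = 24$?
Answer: $\frac{197}{5} \approx 39.4$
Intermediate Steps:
$B = \frac{37}{5}$ ($B = 9 - \frac{24}{15} = 9 - 24 \cdot \frac{1}{15} = 9 - \frac{8}{5} = \frac{37}{5} \approx 7.4$)
$Z{\left(S,V \right)} = S - 16 S V$ ($Z{\left(S,V \right)} = - 16 S V + S = S - 16 S V$)
$\left(Z{\left(-4,-2 \right)} + B \left(-4\right)\right) + 201 = \left(- 4 \left(1 - -32\right) + \frac{37}{5} \left(-4\right)\right) + 201 = \left(- 4 \left(1 + 32\right) - \frac{148}{5}\right) + 201 = \left(\left(-4\right) 33 - \frac{148}{5}\right) + 201 = \left(-132 - \frac{148}{5}\right) + 201 = - \frac{808}{5} + 201 = \frac{197}{5}$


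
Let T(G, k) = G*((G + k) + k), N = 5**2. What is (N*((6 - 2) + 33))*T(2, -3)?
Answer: -7400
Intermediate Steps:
N = 25
T(G, k) = G*(G + 2*k)
(N*((6 - 2) + 33))*T(2, -3) = (25*((6 - 2) + 33))*(2*(2 + 2*(-3))) = (25*(4 + 33))*(2*(2 - 6)) = (25*37)*(2*(-4)) = 925*(-8) = -7400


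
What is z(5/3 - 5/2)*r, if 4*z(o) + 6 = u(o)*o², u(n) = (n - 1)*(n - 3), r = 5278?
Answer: -3829189/2592 ≈ -1477.3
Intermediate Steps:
u(n) = (-1 + n)*(-3 + n)
z(o) = -3/2 + o²*(3 + o² - 4*o)/4 (z(o) = -3/2 + ((3 + o² - 4*o)*o²)/4 = -3/2 + (o²*(3 + o² - 4*o))/4 = -3/2 + o²*(3 + o² - 4*o)/4)
z(5/3 - 5/2)*r = (-3/2 + (5/3 - 5/2)²*(3 + (5/3 - 5/2)² - 4*(5/3 - 5/2))/4)*5278 = (-3/2 + (-⅚)²*(3 + (-⅚)² - 4*(-⅚))/4)*5278 = (-3/2 + (¼)*(25/36)*(3 + 25/36 + 10/3))*5278 = (-3/2 + (¼)*(25/36)*(253/36))*5278 = (-3/2 + 6325/5184)*5278 = -1451/5184*5278 = -3829189/2592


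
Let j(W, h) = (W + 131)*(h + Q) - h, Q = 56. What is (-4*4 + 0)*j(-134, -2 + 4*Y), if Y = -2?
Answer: 2048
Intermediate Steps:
j(W, h) = -h + (56 + h)*(131 + W) (j(W, h) = (W + 131)*(h + 56) - h = (131 + W)*(56 + h) - h = (56 + h)*(131 + W) - h = -h + (56 + h)*(131 + W))
(-4*4 + 0)*j(-134, -2 + 4*Y) = (-4*4 + 0)*(7336 + 56*(-134) + 130*(-2 + 4*(-2)) - 134*(-2 + 4*(-2))) = (-16 + 0)*(7336 - 7504 + 130*(-2 - 8) - 134*(-2 - 8)) = -16*(7336 - 7504 + 130*(-10) - 134*(-10)) = -16*(7336 - 7504 - 1300 + 1340) = -16*(-128) = 2048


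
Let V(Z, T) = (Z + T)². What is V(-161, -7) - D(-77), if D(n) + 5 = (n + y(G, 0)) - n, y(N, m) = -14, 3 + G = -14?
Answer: 28243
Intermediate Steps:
G = -17 (G = -3 - 14 = -17)
D(n) = -19 (D(n) = -5 + ((n - 14) - n) = -5 + ((-14 + n) - n) = -5 - 14 = -19)
V(Z, T) = (T + Z)²
V(-161, -7) - D(-77) = (-7 - 161)² - 1*(-19) = (-168)² + 19 = 28224 + 19 = 28243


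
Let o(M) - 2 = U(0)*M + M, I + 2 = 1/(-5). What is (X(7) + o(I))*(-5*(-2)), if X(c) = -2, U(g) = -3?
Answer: 44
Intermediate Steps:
I = -11/5 (I = -2 + 1/(-5) = -2 - 1/5 = -11/5 ≈ -2.2000)
o(M) = 2 - 2*M (o(M) = 2 + (-3*M + M) = 2 - 2*M)
(X(7) + o(I))*(-5*(-2)) = (-2 + (2 - 2*(-11/5)))*(-5*(-2)) = (-2 + (2 + 22/5))*10 = (-2 + 32/5)*10 = (22/5)*10 = 44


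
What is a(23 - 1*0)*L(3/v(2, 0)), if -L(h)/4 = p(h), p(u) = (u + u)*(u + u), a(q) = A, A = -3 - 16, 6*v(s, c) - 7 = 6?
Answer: 98496/169 ≈ 582.82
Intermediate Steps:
v(s, c) = 13/6 (v(s, c) = 7/6 + (⅙)*6 = 7/6 + 1 = 13/6)
A = -19
a(q) = -19
p(u) = 4*u² (p(u) = (2*u)*(2*u) = 4*u²)
L(h) = -16*h²
a(23 - 1*0)*L(3/v(2, 0)) = -(-304)*(3/(13/6))² = -(-304)*(3*(6/13))² = -(-304)*(18/13)² = -(-304)*324/169 = -19*(-5184/169) = 98496/169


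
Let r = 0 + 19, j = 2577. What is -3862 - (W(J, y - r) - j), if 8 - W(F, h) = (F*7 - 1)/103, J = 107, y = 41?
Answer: -132431/103 ≈ -1285.7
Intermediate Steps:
r = 19
W(F, h) = 825/103 - 7*F/103 (W(F, h) = 8 - (F*7 - 1)/103 = 8 - (7*F - 1)/103 = 8 - (-1 + 7*F)/103 = 8 - (-1/103 + 7*F/103) = 8 + (1/103 - 7*F/103) = 825/103 - 7*F/103)
-3862 - (W(J, y - r) - j) = -3862 - ((825/103 - 7/103*107) - 1*2577) = -3862 - ((825/103 - 749/103) - 2577) = -3862 - (76/103 - 2577) = -3862 - 1*(-265355/103) = -3862 + 265355/103 = -132431/103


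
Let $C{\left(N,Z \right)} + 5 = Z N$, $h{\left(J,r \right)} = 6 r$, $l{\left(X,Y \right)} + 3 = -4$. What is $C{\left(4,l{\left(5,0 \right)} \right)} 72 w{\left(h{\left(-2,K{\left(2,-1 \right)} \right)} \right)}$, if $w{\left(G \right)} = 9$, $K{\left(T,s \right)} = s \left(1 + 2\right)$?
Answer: $-21384$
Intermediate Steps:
$l{\left(X,Y \right)} = -7$ ($l{\left(X,Y \right)} = -3 - 4 = -7$)
$K{\left(T,s \right)} = 3 s$ ($K{\left(T,s \right)} = s 3 = 3 s$)
$C{\left(N,Z \right)} = -5 + N Z$ ($C{\left(N,Z \right)} = -5 + Z N = -5 + N Z$)
$C{\left(4,l{\left(5,0 \right)} \right)} 72 w{\left(h{\left(-2,K{\left(2,-1 \right)} \right)} \right)} = \left(-5 + 4 \left(-7\right)\right) 72 \cdot 9 = \left(-5 - 28\right) 72 \cdot 9 = \left(-33\right) 72 \cdot 9 = \left(-2376\right) 9 = -21384$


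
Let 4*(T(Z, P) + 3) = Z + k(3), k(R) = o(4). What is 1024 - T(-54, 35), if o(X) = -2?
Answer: 1041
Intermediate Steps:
k(R) = -2
T(Z, P) = -7/2 + Z/4 (T(Z, P) = -3 + (Z - 2)/4 = -3 + (-2 + Z)/4 = -3 + (-½ + Z/4) = -7/2 + Z/4)
1024 - T(-54, 35) = 1024 - (-7/2 + (¼)*(-54)) = 1024 - (-7/2 - 27/2) = 1024 - 1*(-17) = 1024 + 17 = 1041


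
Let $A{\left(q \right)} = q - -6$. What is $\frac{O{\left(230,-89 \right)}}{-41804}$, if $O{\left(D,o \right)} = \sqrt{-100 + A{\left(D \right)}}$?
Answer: $- \frac{\sqrt{34}}{20902} \approx -0.00027897$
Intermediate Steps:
$A{\left(q \right)} = 6 + q$ ($A{\left(q \right)} = q + 6 = 6 + q$)
$O{\left(D,o \right)} = \sqrt{-94 + D}$ ($O{\left(D,o \right)} = \sqrt{-100 + \left(6 + D\right)} = \sqrt{-94 + D}$)
$\frac{O{\left(230,-89 \right)}}{-41804} = \frac{\sqrt{-94 + 230}}{-41804} = \sqrt{136} \left(- \frac{1}{41804}\right) = 2 \sqrt{34} \left(- \frac{1}{41804}\right) = - \frac{\sqrt{34}}{20902}$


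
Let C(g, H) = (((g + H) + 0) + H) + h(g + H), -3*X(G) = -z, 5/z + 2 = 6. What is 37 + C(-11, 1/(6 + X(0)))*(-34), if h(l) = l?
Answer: 59221/77 ≈ 769.10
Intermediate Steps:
z = 5/4 (z = 5/(-2 + 6) = 5/4 ≈ 1.2500)
X(G) = 5/12 (X(G) = -(-1)*5/(3*4) = -⅓*(-5/4) = 5/12)
C(g, H) = 2*g + 3*H (C(g, H) = (((g + H) + 0) + H) + (g + H) = (((H + g) + 0) + H) + (H + g) = ((H + g) + H) + (H + g) = (g + 2*H) + (H + g) = 2*g + 3*H)
37 + C(-11, 1/(6 + X(0)))*(-34) = 37 + (2*(-11) + 3/(6 + 5/12))*(-34) = 37 + (-22 + 3/(77/12))*(-34) = 37 + (-22 + 3*(12/77))*(-34) = 37 + (-22 + 36/77)*(-34) = 37 - 1658/77*(-34) = 37 + 56372/77 = 59221/77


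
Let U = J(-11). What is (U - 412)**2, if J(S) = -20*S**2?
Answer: 8020224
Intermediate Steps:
U = -2420 (U = -20*(-11)**2 = -20*121 = -2420)
(U - 412)**2 = (-2420 - 412)**2 = (-2832)**2 = 8020224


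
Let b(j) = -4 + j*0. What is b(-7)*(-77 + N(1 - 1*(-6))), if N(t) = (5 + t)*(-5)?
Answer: 548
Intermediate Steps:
b(j) = -4 (b(j) = -4 + 0 = -4)
N(t) = -25 - 5*t
b(-7)*(-77 + N(1 - 1*(-6))) = -4*(-77 + (-25 - 5*(1 - 1*(-6)))) = -4*(-77 + (-25 - 5*(1 + 6))) = -4*(-77 + (-25 - 5*7)) = -4*(-77 + (-25 - 35)) = -4*(-77 - 60) = -4*(-137) = 548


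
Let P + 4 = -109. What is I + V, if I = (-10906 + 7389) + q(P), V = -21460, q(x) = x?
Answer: -25090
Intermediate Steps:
P = -113 (P = -4 - 109 = -113)
I = -3630 (I = (-10906 + 7389) - 113 = -3517 - 113 = -3630)
I + V = -3630 - 21460 = -25090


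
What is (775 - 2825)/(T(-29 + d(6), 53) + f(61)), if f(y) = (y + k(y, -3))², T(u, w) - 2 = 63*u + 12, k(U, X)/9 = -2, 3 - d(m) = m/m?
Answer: -1025/81 ≈ -12.654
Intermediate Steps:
d(m) = 2 (d(m) = 3 - m/m = 3 - 1*1 = 3 - 1 = 2)
k(U, X) = -18 (k(U, X) = 9*(-2) = -18)
T(u, w) = 14 + 63*u (T(u, w) = 2 + (63*u + 12) = 2 + (12 + 63*u) = 14 + 63*u)
f(y) = (-18 + y)² (f(y) = (y - 18)² = (-18 + y)²)
(775 - 2825)/(T(-29 + d(6), 53) + f(61)) = (775 - 2825)/((14 + 63*(-29 + 2)) + (-18 + 61)²) = -2050/((14 + 63*(-27)) + 43²) = -2050/((14 - 1701) + 1849) = -2050/(-1687 + 1849) = -2050/162 = -2050*1/162 = -1025/81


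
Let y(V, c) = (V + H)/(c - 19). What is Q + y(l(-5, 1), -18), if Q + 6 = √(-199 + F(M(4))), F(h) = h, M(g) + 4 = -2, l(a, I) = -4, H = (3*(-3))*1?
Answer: -209/37 + I*√205 ≈ -5.6487 + 14.318*I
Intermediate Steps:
H = -9 (H = -9*1 = -9)
M(g) = -6 (M(g) = -4 - 2 = -6)
y(V, c) = (-9 + V)/(-19 + c) (y(V, c) = (V - 9)/(c - 19) = (-9 + V)/(-19 + c))
Q = -6 + I*√205 (Q = -6 + √(-199 - 6) = -6 + √(-205) = -6 + I*√205 ≈ -6.0 + 14.318*I)
Q + y(l(-5, 1), -18) = (-6 + I*√205) + (-9 - 4)/(-19 - 18) = (-6 + I*√205) - 13/(-37) = (-6 + I*√205) - 1/37*(-13) = (-6 + I*√205) + 13/37 = -209/37 + I*√205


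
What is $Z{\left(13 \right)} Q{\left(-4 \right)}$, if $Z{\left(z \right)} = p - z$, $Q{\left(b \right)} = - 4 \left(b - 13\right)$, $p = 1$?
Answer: $-816$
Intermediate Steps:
$Q{\left(b \right)} = 52 - 4 b$ ($Q{\left(b \right)} = - 4 \left(-13 + b\right) = 52 - 4 b$)
$Z{\left(z \right)} = 1 - z$
$Z{\left(13 \right)} Q{\left(-4 \right)} = \left(1 - 13\right) \left(52 - -16\right) = \left(1 - 13\right) \left(52 + 16\right) = \left(-12\right) 68 = -816$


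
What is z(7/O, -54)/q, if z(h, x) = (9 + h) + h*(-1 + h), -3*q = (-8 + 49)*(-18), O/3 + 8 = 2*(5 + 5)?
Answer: 11713/318816 ≈ 0.036739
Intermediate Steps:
O = 36 (O = -24 + 3*(2*(5 + 5)) = -24 + 3*(2*10) = -24 + 3*20 = -24 + 60 = 36)
q = 246 (q = -(-8 + 49)*(-18)/3 = -41*(-18)/3 = -⅓*(-738) = 246)
z(h, x) = 9 + h + h*(-1 + h)
z(7/O, -54)/q = (9 + (7/36)²)/246 = (9 + (7*(1/36))²)*(1/246) = (9 + (7/36)²)*(1/246) = (9 + 49/1296)*(1/246) = (11713/1296)*(1/246) = 11713/318816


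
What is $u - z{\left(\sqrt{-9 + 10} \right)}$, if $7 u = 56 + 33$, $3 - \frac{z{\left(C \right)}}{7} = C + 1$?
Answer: $\frac{40}{7} \approx 5.7143$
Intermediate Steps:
$z{\left(C \right)} = 14 - 7 C$ ($z{\left(C \right)} = 21 - 7 \left(C + 1\right) = 21 - 7 \left(1 + C\right) = 21 - \left(7 + 7 C\right) = 14 - 7 C$)
$u = \frac{89}{7}$ ($u = \frac{56 + 33}{7} = \frac{1}{7} \cdot 89 = \frac{89}{7} \approx 12.714$)
$u - z{\left(\sqrt{-9 + 10} \right)} = \frac{89}{7} - \left(14 - 7 \sqrt{-9 + 10}\right) = \frac{89}{7} - \left(14 - 7 \sqrt{1}\right) = \frac{89}{7} - \left(14 - 7\right) = \frac{89}{7} - 7 = \frac{40}{7}$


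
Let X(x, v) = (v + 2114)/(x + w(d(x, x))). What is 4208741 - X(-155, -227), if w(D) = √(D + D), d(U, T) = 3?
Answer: 101090042564/24019 + 1887*√6/24019 ≈ 4.2088e+6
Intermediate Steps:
w(D) = √2*√D (w(D) = √(2*D) = √2*√D)
X(x, v) = (2114 + v)/(x + √6) (X(x, v) = (v + 2114)/(x + √2*√3) = (2114 + v)/(x + √6))
4208741 - X(-155, -227) = 4208741 - (2114 - 227)/(-155 + √6) = 4208741 - 1887/(-155 + √6)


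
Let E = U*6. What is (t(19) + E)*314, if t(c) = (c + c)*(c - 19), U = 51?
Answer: 96084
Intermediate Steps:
E = 306 (E = 51*6 = 306)
t(c) = 2*c*(-19 + c) (t(c) = (2*c)*(-19 + c) = 2*c*(-19 + c))
(t(19) + E)*314 = (2*19*(-19 + 19) + 306)*314 = (2*19*0 + 306)*314 = (0 + 306)*314 = 306*314 = 96084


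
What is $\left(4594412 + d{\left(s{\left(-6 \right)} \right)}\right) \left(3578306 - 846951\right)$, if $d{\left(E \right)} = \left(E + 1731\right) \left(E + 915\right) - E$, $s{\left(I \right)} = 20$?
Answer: $17020648996835$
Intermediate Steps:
$d{\left(E \right)} = - E + \left(915 + E\right) \left(1731 + E\right)$ ($d{\left(E \right)} = \left(1731 + E\right) \left(915 + E\right) - E = \left(915 + E\right) \left(1731 + E\right) - E = - E + \left(915 + E\right) \left(1731 + E\right)$)
$\left(4594412 + d{\left(s{\left(-6 \right)} \right)}\right) \left(3578306 - 846951\right) = \left(4594412 + \left(1583865 + 20^{2} + 2645 \cdot 20\right)\right) \left(3578306 - 846951\right) = \left(4594412 + \left(1583865 + 400 + 52900\right)\right) 2731355 = \left(4594412 + 1637165\right) 2731355 = 6231577 \cdot 2731355 = 17020648996835$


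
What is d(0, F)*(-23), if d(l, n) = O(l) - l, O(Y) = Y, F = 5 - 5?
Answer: 0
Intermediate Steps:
F = 0
d(l, n) = 0 (d(l, n) = l - l = 0)
d(0, F)*(-23) = 0*(-23) = 0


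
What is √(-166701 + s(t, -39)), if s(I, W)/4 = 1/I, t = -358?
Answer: 7*I*√109005451/179 ≈ 408.29*I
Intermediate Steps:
s(I, W) = 4/I
√(-166701 + s(t, -39)) = √(-166701 + 4/(-358)) = √(-166701 + 4*(-1/358)) = √(-166701 - 2/179) = √(-29839481/179) = 7*I*√109005451/179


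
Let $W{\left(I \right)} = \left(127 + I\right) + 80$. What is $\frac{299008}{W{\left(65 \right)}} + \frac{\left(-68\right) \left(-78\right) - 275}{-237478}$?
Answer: $\frac{4437903371}{4037126} \approx 1099.3$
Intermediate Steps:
$W{\left(I \right)} = 207 + I$
$\frac{299008}{W{\left(65 \right)}} + \frac{\left(-68\right) \left(-78\right) - 275}{-237478} = \frac{299008}{207 + 65} + \frac{\left(-68\right) \left(-78\right) - 275}{-237478} = \frac{299008}{272} + \left(5304 - 275\right) \left(- \frac{1}{237478}\right) = 299008 \cdot \frac{1}{272} + 5029 \left(- \frac{1}{237478}\right) = \frac{18688}{17} - \frac{5029}{237478} = \frac{4437903371}{4037126}$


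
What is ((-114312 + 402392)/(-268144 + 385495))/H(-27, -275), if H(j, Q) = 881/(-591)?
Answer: -4365520/2650929 ≈ -1.6468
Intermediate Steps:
H(j, Q) = -881/591 (H(j, Q) = 881*(-1/591) = -881/591)
((-114312 + 402392)/(-268144 + 385495))/H(-27, -275) = ((-114312 + 402392)/(-268144 + 385495))/(-881/591) = (288080/117351)*(-591/881) = (288080*(1/117351))*(-591/881) = (22160/9027)*(-591/881) = -4365520/2650929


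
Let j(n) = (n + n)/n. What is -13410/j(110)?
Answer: -6705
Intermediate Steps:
j(n) = 2 (j(n) = (2*n)/n = 2)
-13410/j(110) = -13410/2 = -13410*½ = -6705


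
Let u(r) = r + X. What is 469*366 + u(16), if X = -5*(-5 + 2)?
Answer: 171685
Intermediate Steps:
X = 15 (X = -5*(-3) = 15)
u(r) = 15 + r (u(r) = r + 15 = 15 + r)
469*366 + u(16) = 469*366 + (15 + 16) = 171654 + 31 = 171685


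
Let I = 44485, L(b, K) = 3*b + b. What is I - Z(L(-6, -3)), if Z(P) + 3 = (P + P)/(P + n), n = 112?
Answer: 489374/11 ≈ 44489.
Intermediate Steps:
L(b, K) = 4*b
Z(P) = -3 + 2*P/(112 + P) (Z(P) = -3 + (P + P)/(P + 112) = -3 + (2*P)/(112 + P) = -3 + 2*P/(112 + P))
I - Z(L(-6, -3)) = 44485 - (-336 - 4*(-6))/(112 + 4*(-6)) = 44485 - (-336 - 1*(-24))/(112 - 24) = 44485 - (-336 + 24)/88 = 44485 - (-312)/88 = 44485 - 1*(-39/11) = 44485 + 39/11 = 489374/11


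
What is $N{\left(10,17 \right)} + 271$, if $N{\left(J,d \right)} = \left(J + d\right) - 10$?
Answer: $288$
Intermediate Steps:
$N{\left(J,d \right)} = -10 + J + d$
$N{\left(10,17 \right)} + 271 = \left(-10 + 10 + 17\right) + 271 = 17 + 271 = 288$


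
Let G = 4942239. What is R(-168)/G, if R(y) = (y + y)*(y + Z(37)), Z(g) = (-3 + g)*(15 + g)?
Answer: -179200/1647413 ≈ -0.10878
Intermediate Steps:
R(y) = 2*y*(1768 + y) (R(y) = (y + y)*(y + (-45 + 37**2 + 12*37)) = (2*y)*(y + (-45 + 1369 + 444)) = (2*y)*(y + 1768) = (2*y)*(1768 + y) = 2*y*(1768 + y))
R(-168)/G = (2*(-168)*(1768 - 168))/4942239 = (2*(-168)*1600)*(1/4942239) = -537600*1/4942239 = -179200/1647413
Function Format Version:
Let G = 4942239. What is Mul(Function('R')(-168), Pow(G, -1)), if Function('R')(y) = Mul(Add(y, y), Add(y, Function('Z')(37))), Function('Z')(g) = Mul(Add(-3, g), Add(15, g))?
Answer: Rational(-179200, 1647413) ≈ -0.10878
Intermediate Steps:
Function('R')(y) = Mul(2, y, Add(1768, y)) (Function('R')(y) = Mul(Add(y, y), Add(y, Add(-45, Pow(37, 2), Mul(12, 37)))) = Mul(Mul(2, y), Add(y, Add(-45, 1369, 444))) = Mul(Mul(2, y), Add(y, 1768)) = Mul(Mul(2, y), Add(1768, y)) = Mul(2, y, Add(1768, y)))
Mul(Function('R')(-168), Pow(G, -1)) = Mul(Mul(2, -168, Add(1768, -168)), Pow(4942239, -1)) = Mul(Mul(2, -168, 1600), Rational(1, 4942239)) = Mul(-537600, Rational(1, 4942239)) = Rational(-179200, 1647413)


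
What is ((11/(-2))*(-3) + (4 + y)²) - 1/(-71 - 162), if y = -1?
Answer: 11885/466 ≈ 25.504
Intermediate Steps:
((11/(-2))*(-3) + (4 + y)²) - 1/(-71 - 162) = ((11/(-2))*(-3) + (4 - 1)²) - 1/(-71 - 162) = ((11*(-½))*(-3) + 3²) - 1/(-233) = (-11/2*(-3) + 9) - 1*(-1/233) = (33/2 + 9) + 1/233 = 51/2 + 1/233 = 11885/466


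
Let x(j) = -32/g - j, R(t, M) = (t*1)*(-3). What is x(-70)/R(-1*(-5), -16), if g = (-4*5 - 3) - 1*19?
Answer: -1486/315 ≈ -4.7175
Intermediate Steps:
g = -42 (g = (-20 - 3) - 19 = -23 - 19 = -42)
R(t, M) = -3*t (R(t, M) = t*(-3) = -3*t)
x(j) = 16/21 - j (x(j) = -32/(-42) - j = -32*(-1/42) - j = 16/21 - j)
x(-70)/R(-1*(-5), -16) = (16/21 - 1*(-70))/((-(-3)*(-5))) = (16/21 + 70)/((-3*5)) = (1486/21)/(-15) = (1486/21)*(-1/15) = -1486/315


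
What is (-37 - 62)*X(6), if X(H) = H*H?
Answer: -3564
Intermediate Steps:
X(H) = H**2
(-37 - 62)*X(6) = (-37 - 62)*6**2 = -99*36 = -3564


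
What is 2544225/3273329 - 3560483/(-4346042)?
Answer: 22711940965357/14226025313818 ≈ 1.5965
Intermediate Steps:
2544225/3273329 - 3560483/(-4346042) = 2544225*(1/3273329) - 3560483*(-1/4346042) = 2544225/3273329 + 3560483/4346042 = 22711940965357/14226025313818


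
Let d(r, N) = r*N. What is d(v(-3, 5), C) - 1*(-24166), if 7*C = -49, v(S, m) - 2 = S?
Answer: 24173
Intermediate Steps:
v(S, m) = 2 + S
C = -7 (C = (⅐)*(-49) = -7)
d(r, N) = N*r
d(v(-3, 5), C) - 1*(-24166) = -7*(2 - 3) - 1*(-24166) = -7*(-1) + 24166 = 7 + 24166 = 24173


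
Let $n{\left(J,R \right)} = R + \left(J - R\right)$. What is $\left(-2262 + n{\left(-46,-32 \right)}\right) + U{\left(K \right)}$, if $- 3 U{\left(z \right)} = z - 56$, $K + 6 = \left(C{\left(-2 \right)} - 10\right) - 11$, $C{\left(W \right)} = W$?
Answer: $- \frac{6839}{3} \approx -2279.7$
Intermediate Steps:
$K = -29$ ($K = -6 - 23 = -29$)
$U{\left(z \right)} = \frac{56}{3} - \frac{z}{3}$ ($U{\left(z \right)} = - \frac{z - 56}{3} = - \frac{-56 + z}{3} = \frac{56}{3} - \frac{z}{3}$)
$n{\left(J,R \right)} = J$
$\left(-2262 + n{\left(-46,-32 \right)}\right) + U{\left(K \right)} = \left(-2262 - 46\right) + \left(\frac{56}{3} - - \frac{29}{3}\right) = -2308 + \left(\frac{56}{3} + \frac{29}{3}\right) = -2308 + \frac{85}{3} = - \frac{6839}{3}$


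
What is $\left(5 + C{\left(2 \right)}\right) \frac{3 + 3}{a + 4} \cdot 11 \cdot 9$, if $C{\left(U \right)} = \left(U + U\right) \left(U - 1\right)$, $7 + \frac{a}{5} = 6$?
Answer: $-5346$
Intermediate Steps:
$a = -5$ ($a = -35 + 5 \cdot 6 = -35 + 30 = -5$)
$C{\left(U \right)} = 2 U \left(-1 + U\right)$
$\left(5 + C{\left(2 \right)}\right) \frac{3 + 3}{a + 4} \cdot 11 \cdot 9 = \left(5 + 2 \cdot 2 \left(-1 + 2\right)\right) \frac{3 + 3}{-5 + 4} \cdot 11 \cdot 9 = \left(5 + 2 \cdot 2 \cdot 1\right) \frac{6}{-1} \cdot 11 \cdot 9 = \left(5 + 4\right) 6 \left(-1\right) 11 \cdot 9 = 9 \left(-6\right) 11 \cdot 9 = \left(-54\right) 11 \cdot 9 = \left(-594\right) 9 = -5346$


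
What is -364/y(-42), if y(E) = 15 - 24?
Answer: 364/9 ≈ 40.444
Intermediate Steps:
y(E) = -9
-364/y(-42) = -364/(-9) = -364*(-⅑) = 364/9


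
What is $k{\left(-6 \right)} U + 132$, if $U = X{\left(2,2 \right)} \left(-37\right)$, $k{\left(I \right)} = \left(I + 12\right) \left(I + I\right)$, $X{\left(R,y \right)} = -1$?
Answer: $-2532$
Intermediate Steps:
$k{\left(I \right)} = 2 I \left(12 + I\right)$ ($k{\left(I \right)} = \left(12 + I\right) 2 I = 2 I \left(12 + I\right)$)
$U = 37$ ($U = \left(-1\right) \left(-37\right) = 37$)
$k{\left(-6 \right)} U + 132 = 2 \left(-6\right) \left(12 - 6\right) 37 + 132 = 2 \left(-6\right) 6 \cdot 37 + 132 = \left(-72\right) 37 + 132 = -2664 + 132 = -2532$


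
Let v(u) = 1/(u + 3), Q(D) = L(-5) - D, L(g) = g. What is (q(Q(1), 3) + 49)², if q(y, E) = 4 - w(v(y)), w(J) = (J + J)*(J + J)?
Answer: 223729/81 ≈ 2762.1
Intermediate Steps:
Q(D) = -5 - D
v(u) = 1/(3 + u)
w(J) = 4*J² (w(J) = (2*J)*(2*J) = 4*J²)
q(y, E) = 4 - 4/(3 + y)² (q(y, E) = 4 - 4*(1/(3 + y))² = 4 - 4/(3 + y)²)
(q(Q(1), 3) + 49)² = ((4 - 4/(3 + (-5 - 1*1))²) + 49)² = ((4 - 4/(3 + (-5 - 1))²) + 49)² = ((4 - 4/(3 - 6)²) + 49)² = ((4 - 4/(-3)²) + 49)² = ((4 - 4*⅑) + 49)² = ((4 - 4/9) + 49)² = (32/9 + 49)² = (473/9)² = 223729/81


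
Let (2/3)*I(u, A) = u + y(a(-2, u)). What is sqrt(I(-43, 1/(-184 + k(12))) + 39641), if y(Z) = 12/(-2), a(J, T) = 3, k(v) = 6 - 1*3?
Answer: 7*sqrt(3230)/2 ≈ 198.92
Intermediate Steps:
k(v) = 3 (k(v) = 6 - 3 = 3)
y(Z) = -6 (y(Z) = 12*(-1/2) = -6)
I(u, A) = -9 + 3*u/2 (I(u, A) = 3*(u - 6)/2 = 3*(-6 + u)/2 = -9 + 3*u/2)
sqrt(I(-43, 1/(-184 + k(12))) + 39641) = sqrt((-9 + (3/2)*(-43)) + 39641) = sqrt((-9 - 129/2) + 39641) = sqrt(-147/2 + 39641) = sqrt(79135/2) = 7*sqrt(3230)/2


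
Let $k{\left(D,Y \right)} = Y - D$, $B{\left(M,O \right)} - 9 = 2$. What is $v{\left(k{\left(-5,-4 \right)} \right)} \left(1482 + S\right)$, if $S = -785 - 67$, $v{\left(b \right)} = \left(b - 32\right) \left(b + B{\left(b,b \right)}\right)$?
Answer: $-234360$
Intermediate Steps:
$B{\left(M,O \right)} = 11$ ($B{\left(M,O \right)} = 9 + 2 = 11$)
$v{\left(b \right)} = \left(-32 + b\right) \left(11 + b\right)$ ($v{\left(b \right)} = \left(b - 32\right) \left(b + 11\right) = \left(-32 + b\right) \left(11 + b\right)$)
$S = -852$ ($S = -785 - 67 = -852$)
$v{\left(k{\left(-5,-4 \right)} \right)} \left(1482 + S\right) = \left(-352 + \left(-4 - -5\right)^{2} - 21 \left(-4 - -5\right)\right) \left(1482 - 852\right) = \left(-352 + \left(-4 + 5\right)^{2} - 21 \left(-4 + 5\right)\right) 630 = \left(-352 + 1^{2} - 21\right) 630 = \left(-352 + 1 - 21\right) 630 = \left(-372\right) 630 = -234360$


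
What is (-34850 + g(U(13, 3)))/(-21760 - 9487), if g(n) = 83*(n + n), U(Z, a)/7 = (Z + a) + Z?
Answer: 1152/31247 ≈ 0.036868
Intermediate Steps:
U(Z, a) = 7*a + 14*Z (U(Z, a) = 7*((Z + a) + Z) = 7*(a + 2*Z) = 7*a + 14*Z)
g(n) = 166*n (g(n) = 83*(2*n) = 166*n)
(-34850 + g(U(13, 3)))/(-21760 - 9487) = (-34850 + 166*(7*3 + 14*13))/(-21760 - 9487) = (-34850 + 166*(21 + 182))/(-31247) = (-34850 + 166*203)*(-1/31247) = (-34850 + 33698)*(-1/31247) = -1152*(-1/31247) = 1152/31247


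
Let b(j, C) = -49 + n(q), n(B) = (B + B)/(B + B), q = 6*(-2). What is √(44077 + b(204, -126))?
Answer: √44029 ≈ 209.83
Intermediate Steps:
q = -12
n(B) = 1 (n(B) = (2*B)/((2*B)) = (2*B)*(1/(2*B)) = 1)
b(j, C) = -48 (b(j, C) = -49 + 1 = -48)
√(44077 + b(204, -126)) = √(44077 - 48) = √44029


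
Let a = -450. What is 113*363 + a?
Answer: 40569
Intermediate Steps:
113*363 + a = 113*363 - 450 = 41019 - 450 = 40569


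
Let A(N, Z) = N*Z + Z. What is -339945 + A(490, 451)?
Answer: -118504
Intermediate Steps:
A(N, Z) = Z + N*Z
-339945 + A(490, 451) = -339945 + 451*(1 + 490) = -339945 + 451*491 = -339945 + 221441 = -118504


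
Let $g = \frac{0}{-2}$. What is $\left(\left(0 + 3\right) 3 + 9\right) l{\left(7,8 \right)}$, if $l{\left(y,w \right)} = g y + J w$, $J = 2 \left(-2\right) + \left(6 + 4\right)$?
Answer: $864$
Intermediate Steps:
$g = 0$ ($g = 0 \left(- \frac{1}{2}\right) = 0$)
$J = 6$ ($J = -4 + 10 = 6$)
$l{\left(y,w \right)} = 6 w$ ($l{\left(y,w \right)} = 0 y + 6 w = 0 + 6 w = 6 w$)
$\left(\left(0 + 3\right) 3 + 9\right) l{\left(7,8 \right)} = \left(\left(0 + 3\right) 3 + 9\right) 6 \cdot 8 = \left(3 \cdot 3 + 9\right) 48 = \left(9 + 9\right) 48 = 18 \cdot 48 = 864$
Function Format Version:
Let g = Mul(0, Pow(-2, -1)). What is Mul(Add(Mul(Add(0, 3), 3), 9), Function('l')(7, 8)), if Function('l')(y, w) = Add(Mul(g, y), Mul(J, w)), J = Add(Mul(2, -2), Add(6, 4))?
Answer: 864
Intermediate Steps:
g = 0 (g = Mul(0, Rational(-1, 2)) = 0)
J = 6 (J = Add(-4, 10) = 6)
Function('l')(y, w) = Mul(6, w) (Function('l')(y, w) = Add(Mul(0, y), Mul(6, w)) = Add(0, Mul(6, w)) = Mul(6, w))
Mul(Add(Mul(Add(0, 3), 3), 9), Function('l')(7, 8)) = Mul(Add(Mul(Add(0, 3), 3), 9), Mul(6, 8)) = Mul(Add(Mul(3, 3), 9), 48) = Mul(Add(9, 9), 48) = Mul(18, 48) = 864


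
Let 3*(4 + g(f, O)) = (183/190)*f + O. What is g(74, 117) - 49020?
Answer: -4651318/95 ≈ -48961.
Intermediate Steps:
g(f, O) = -4 + O/3 + 61*f/190 (g(f, O) = -4 + ((183/190)*f + O)/3 = -4 + ((183*(1/190))*f + O)/3 = -4 + (183*f/190 + O)/3 = -4 + (O + 183*f/190)/3 = -4 + (O/3 + 61*f/190) = -4 + O/3 + 61*f/190)
g(74, 117) - 49020 = (-4 + (1/3)*117 + (61/190)*74) - 49020 = (-4 + 39 + 2257/95) - 49020 = 5582/95 - 49020 = -4651318/95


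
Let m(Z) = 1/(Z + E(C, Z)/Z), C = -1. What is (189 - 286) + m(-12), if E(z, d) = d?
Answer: -1068/11 ≈ -97.091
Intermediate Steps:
m(Z) = 1/(1 + Z) (m(Z) = 1/(Z + Z/Z) = 1/(Z + 1) = 1/(1 + Z))
(189 - 286) + m(-12) = (189 - 286) + 1/(1 - 12) = -97 + 1/(-11) = -97 - 1/11 = -1068/11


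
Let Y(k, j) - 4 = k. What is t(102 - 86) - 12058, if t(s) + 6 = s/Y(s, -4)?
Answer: -60316/5 ≈ -12063.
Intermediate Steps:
Y(k, j) = 4 + k
t(s) = -6 + s/(4 + s)
t(102 - 86) - 12058 = (-24 - 5*(102 - 86))/(4 + (102 - 86)) - 12058 = (-24 - 5*16)/(4 + 16) - 12058 = (-24 - 80)/20 - 12058 = (1/20)*(-104) - 12058 = -26/5 - 12058 = -60316/5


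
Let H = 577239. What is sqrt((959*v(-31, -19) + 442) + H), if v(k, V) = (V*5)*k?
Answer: 4*sqrt(212621) ≈ 1844.4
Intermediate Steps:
v(k, V) = 5*V*k (v(k, V) = (5*V)*k = 5*V*k)
sqrt((959*v(-31, -19) + 442) + H) = sqrt((959*(5*(-19)*(-31)) + 442) + 577239) = sqrt((959*2945 + 442) + 577239) = sqrt((2824255 + 442) + 577239) = sqrt(2824697 + 577239) = sqrt(3401936) = 4*sqrt(212621)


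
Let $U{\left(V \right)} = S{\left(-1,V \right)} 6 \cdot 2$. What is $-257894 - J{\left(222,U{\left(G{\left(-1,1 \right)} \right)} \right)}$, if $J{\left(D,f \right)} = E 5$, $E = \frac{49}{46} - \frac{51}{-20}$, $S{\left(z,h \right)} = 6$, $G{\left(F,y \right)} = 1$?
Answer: $- \frac{23727911}{92} \approx -2.5791 \cdot 10^{5}$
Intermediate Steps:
$E = \frac{1663}{460}$ ($E = 49 \cdot \frac{1}{46} - - \frac{51}{20} = \frac{49}{46} + \frac{51}{20} = \frac{1663}{460} \approx 3.6152$)
$U{\left(V \right)} = 72$ ($U{\left(V \right)} = 6 \cdot 6 \cdot 2 = 36 \cdot 2 = 72$)
$J{\left(D,f \right)} = \frac{1663}{92}$ ($J{\left(D,f \right)} = \frac{1663}{460} \cdot 5 = \frac{1663}{92}$)
$-257894 - J{\left(222,U{\left(G{\left(-1,1 \right)} \right)} \right)} = -257894 - \frac{1663}{92} = - \frac{23727911}{92}$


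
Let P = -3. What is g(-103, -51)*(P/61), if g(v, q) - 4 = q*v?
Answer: -15771/61 ≈ -258.54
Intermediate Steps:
g(v, q) = 4 + q*v
g(-103, -51)*(P/61) = (4 - 51*(-103))*(-3/61) = (4 + 5253)*(-3*1/61) = 5257*(-3/61) = -15771/61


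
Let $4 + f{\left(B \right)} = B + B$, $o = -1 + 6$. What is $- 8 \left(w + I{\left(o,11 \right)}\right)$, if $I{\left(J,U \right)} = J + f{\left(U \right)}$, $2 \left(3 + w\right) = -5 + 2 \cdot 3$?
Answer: $-164$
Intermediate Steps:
$o = 5$
$f{\left(B \right)} = -4 + 2 B$ ($f{\left(B \right)} = -4 + \left(B + B\right) = -4 + 2 B$)
$w = - \frac{5}{2}$ ($w = -3 + \frac{-5 + 2 \cdot 3}{2} = -3 + \frac{-5 + 6}{2} = -3 + \frac{1}{2} \cdot 1 = -3 + \frac{1}{2} = - \frac{5}{2} \approx -2.5$)
$I{\left(J,U \right)} = -4 + J + 2 U$ ($I{\left(J,U \right)} = J + \left(-4 + 2 U\right) = -4 + J + 2 U$)
$- 8 \left(w + I{\left(o,11 \right)}\right) = - 8 \left(- \frac{5}{2} + \left(-4 + 5 + 2 \cdot 11\right)\right) = - 8 \left(- \frac{5}{2} + \left(-4 + 5 + 22\right)\right) = - 8 \left(- \frac{5}{2} + 23\right) = \left(-8\right) \frac{41}{2} = -164$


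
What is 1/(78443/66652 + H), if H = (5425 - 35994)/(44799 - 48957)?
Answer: 1799604/15348383 ≈ 0.11725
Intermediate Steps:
H = 397/54 (H = -30569/(-4158) = -30569*(-1/4158) = 397/54 ≈ 7.3519)
1/(78443/66652 + H) = 1/(78443/66652 + 397/54) = 1/(15348383/1799604) = 1799604/15348383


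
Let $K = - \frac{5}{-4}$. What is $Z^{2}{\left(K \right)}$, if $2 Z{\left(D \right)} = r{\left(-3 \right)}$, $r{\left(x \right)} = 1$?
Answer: $\frac{1}{4} \approx 0.25$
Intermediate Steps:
$K = \frac{5}{4}$ ($K = \left(-5\right) \left(- \frac{1}{4}\right) = \frac{5}{4} \approx 1.25$)
$Z{\left(D \right)} = \frac{1}{2}$ ($Z{\left(D \right)} = \frac{1}{2} \cdot 1 = \frac{1}{2}$)
$Z^{2}{\left(K \right)} = \left(\frac{1}{2}\right)^{2} = \frac{1}{4}$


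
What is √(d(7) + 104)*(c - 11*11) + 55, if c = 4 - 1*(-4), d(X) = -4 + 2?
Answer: 55 - 113*√102 ≈ -1086.2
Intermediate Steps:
d(X) = -2
c = 8 (c = 4 + 4 = 8)
√(d(7) + 104)*(c - 11*11) + 55 = √(-2 + 104)*(8 - 11*11) + 55 = √102*(8 - 121) + 55 = √102*(-113) + 55 = -113*√102 + 55 = 55 - 113*√102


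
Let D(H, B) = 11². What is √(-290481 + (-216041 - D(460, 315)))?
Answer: I*√506643 ≈ 711.79*I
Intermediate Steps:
D(H, B) = 121
√(-290481 + (-216041 - D(460, 315))) = √(-290481 + (-216041 - 1*121)) = √(-290481 + (-216041 - 121)) = √(-290481 - 216162) = √(-506643) = I*√506643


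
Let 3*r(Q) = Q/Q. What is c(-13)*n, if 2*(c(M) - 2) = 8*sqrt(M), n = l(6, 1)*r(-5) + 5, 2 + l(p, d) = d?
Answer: 28/3 + 56*I*sqrt(13)/3 ≈ 9.3333 + 67.304*I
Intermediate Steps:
r(Q) = 1/3 (r(Q) = (Q/Q)/3 = (1/3)*1 = 1/3)
l(p, d) = -2 + d
n = 14/3 (n = (-2 + 1)*(1/3) + 5 = -1*1/3 + 5 = -1/3 + 5 = 14/3 ≈ 4.6667)
c(M) = 2 + 4*sqrt(M) (c(M) = 2 + (8*sqrt(M))/2 = 2 + 4*sqrt(M))
c(-13)*n = (2 + 4*sqrt(-13))*(14/3) = (2 + 4*(I*sqrt(13)))*(14/3) = (2 + 4*I*sqrt(13))*(14/3) = 28/3 + 56*I*sqrt(13)/3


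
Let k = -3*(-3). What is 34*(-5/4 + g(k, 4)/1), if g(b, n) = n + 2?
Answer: 323/2 ≈ 161.50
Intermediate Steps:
k = 9
g(b, n) = 2 + n
34*(-5/4 + g(k, 4)/1) = 34*(-5/4 + (2 + 4)/1) = 34*(-5*¼ + 6*1) = 34*(-5/4 + 6) = 34*(19/4) = 323/2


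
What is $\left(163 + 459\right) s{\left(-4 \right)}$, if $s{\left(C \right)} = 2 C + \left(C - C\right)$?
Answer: $-4976$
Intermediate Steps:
$s{\left(C \right)} = 2 C$ ($s{\left(C \right)} = 2 C + 0 = 2 C$)
$\left(163 + 459\right) s{\left(-4 \right)} = \left(163 + 459\right) 2 \left(-4\right) = 622 \left(-8\right) = -4976$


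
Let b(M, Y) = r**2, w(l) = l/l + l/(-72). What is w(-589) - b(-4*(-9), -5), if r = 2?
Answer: 373/72 ≈ 5.1806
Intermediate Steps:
w(l) = 1 - l/72 (w(l) = 1 + l*(-1/72) = 1 - l/72)
b(M, Y) = 4 (b(M, Y) = 2**2 = 4)
w(-589) - b(-4*(-9), -5) = (1 - 1/72*(-589)) - 1*4 = (1 + 589/72) - 4 = 661/72 - 4 = 373/72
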